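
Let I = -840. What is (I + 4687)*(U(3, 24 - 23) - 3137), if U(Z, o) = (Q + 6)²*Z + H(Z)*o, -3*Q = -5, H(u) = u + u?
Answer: -34099808/3 ≈ -1.1367e+7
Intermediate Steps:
H(u) = 2*u
Q = 5/3 (Q = -⅓*(-5) = 5/3 ≈ 1.6667)
U(Z, o) = 529*Z/9 + 2*Z*o (U(Z, o) = (5/3 + 6)²*Z + (2*Z)*o = (23/3)²*Z + 2*Z*o = 529*Z/9 + 2*Z*o)
(I + 4687)*(U(3, 24 - 23) - 3137) = (-840 + 4687)*((⅑)*3*(529 + 18*(24 - 23)) - 3137) = 3847*((⅑)*3*(529 + 18*1) - 3137) = 3847*((⅑)*3*(529 + 18) - 3137) = 3847*((⅑)*3*547 - 3137) = 3847*(547/3 - 3137) = 3847*(-8864/3) = -34099808/3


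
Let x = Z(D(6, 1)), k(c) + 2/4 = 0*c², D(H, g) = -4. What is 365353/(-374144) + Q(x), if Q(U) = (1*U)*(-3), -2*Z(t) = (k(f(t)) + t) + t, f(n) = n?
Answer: -5135689/374144 ≈ -13.727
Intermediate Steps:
k(c) = -½ (k(c) = -½ + 0*c² = -½ + 0 = -½)
Z(t) = ¼ - t (Z(t) = -((-½ + t) + t)/2 = -(-½ + 2*t)/2 = ¼ - t)
x = 17/4 (x = ¼ - 1*(-4) = ¼ + 4 = 17/4 ≈ 4.2500)
Q(U) = -3*U (Q(U) = U*(-3) = -3*U)
365353/(-374144) + Q(x) = 365353/(-374144) - 3*17/4 = 365353*(-1/374144) - 51/4 = -365353/374144 - 51/4 = -5135689/374144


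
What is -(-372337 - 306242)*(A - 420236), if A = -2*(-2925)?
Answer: -281193637494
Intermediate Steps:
A = 5850
-(-372337 - 306242)*(A - 420236) = -(-372337 - 306242)*(5850 - 420236) = -(-678579)*(-414386) = -1*281193637494 = -281193637494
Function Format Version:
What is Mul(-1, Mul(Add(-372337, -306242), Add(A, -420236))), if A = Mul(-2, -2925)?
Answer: -281193637494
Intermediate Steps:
A = 5850
Mul(-1, Mul(Add(-372337, -306242), Add(A, -420236))) = Mul(-1, Mul(Add(-372337, -306242), Add(5850, -420236))) = Mul(-1, Mul(-678579, -414386)) = Mul(-1, 281193637494) = -281193637494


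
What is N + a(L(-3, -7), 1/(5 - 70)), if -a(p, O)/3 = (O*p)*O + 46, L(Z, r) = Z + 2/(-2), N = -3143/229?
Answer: -146794877/967525 ≈ -151.72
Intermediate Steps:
N = -3143/229 (N = -3143*1/229 = -3143/229 ≈ -13.725)
L(Z, r) = -1 + Z (L(Z, r) = Z + 2*(-1/2) = Z - 1 = -1 + Z)
a(p, O) = -138 - 3*p*O**2 (a(p, O) = -3*((O*p)*O + 46) = -3*(p*O**2 + 46) = -3*(46 + p*O**2) = -138 - 3*p*O**2)
N + a(L(-3, -7), 1/(5 - 70)) = -3143/229 + (-138 - 3*(-1 - 3)*(1/(5 - 70))**2) = -3143/229 + (-138 - 3*(-4)*(1/(-65))**2) = -3143/229 + (-138 - 3*(-4)*(-1/65)**2) = -3143/229 + (-138 - 3*(-4)*1/4225) = -3143/229 + (-138 + 12/4225) = -3143/229 - 583038/4225 = -146794877/967525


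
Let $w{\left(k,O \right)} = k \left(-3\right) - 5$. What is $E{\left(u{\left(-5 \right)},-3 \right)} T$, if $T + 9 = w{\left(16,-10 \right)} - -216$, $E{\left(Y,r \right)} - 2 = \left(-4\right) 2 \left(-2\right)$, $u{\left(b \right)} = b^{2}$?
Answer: $2772$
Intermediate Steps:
$w{\left(k,O \right)} = -5 - 3 k$ ($w{\left(k,O \right)} = - 3 k - 5 = -5 - 3 k$)
$E{\left(Y,r \right)} = 18$ ($E{\left(Y,r \right)} = 2 + \left(-4\right) 2 \left(-2\right) = 2 - -16 = 2 + 16 = 18$)
$T = 154$ ($T = -9 - -163 = -9 + \left(\left(-5 - 48\right) + 216\right) = -9 + \left(-53 + 216\right) = -9 + 163 = 154$)
$E{\left(u{\left(-5 \right)},-3 \right)} T = 18 \cdot 154 = 2772$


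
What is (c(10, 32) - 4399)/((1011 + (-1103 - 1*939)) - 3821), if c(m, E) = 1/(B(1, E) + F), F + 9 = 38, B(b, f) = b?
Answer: 131969/145560 ≈ 0.90663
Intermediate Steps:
F = 29 (F = -9 + 38 = 29)
c(m, E) = 1/30 (c(m, E) = 1/(1 + 29) = 1/30)
(c(10, 32) - 4399)/((1011 + (-1103 - 1*939)) - 3821) = (1/30 - 4399)/((1011 + (-1103 - 1*939)) - 3821) = -131969/(30*((1011 + (-1103 - 939)) - 3821)) = -131969/(30*((1011 - 2042) - 3821)) = -131969/(30*(-1031 - 3821)) = -131969/30/(-4852) = -131969/30*(-1/4852) = 131969/145560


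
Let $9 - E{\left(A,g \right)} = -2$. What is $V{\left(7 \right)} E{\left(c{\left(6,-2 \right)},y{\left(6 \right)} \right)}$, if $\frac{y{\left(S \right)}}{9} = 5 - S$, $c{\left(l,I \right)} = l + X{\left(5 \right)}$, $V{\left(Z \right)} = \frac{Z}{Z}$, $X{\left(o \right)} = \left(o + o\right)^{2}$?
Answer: $11$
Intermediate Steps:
$X{\left(o \right)} = 4 o^{2}$ ($X{\left(o \right)} = \left(2 o\right)^{2} = 4 o^{2}$)
$V{\left(Z \right)} = 1$
$c{\left(l,I \right)} = 100 + l$ ($c{\left(l,I \right)} = l + 4 \cdot 5^{2} = l + 4 \cdot 25 = l + 100 = 100 + l$)
$y{\left(S \right)} = 45 - 9 S$ ($y{\left(S \right)} = 9 \left(5 - S\right) = 45 - 9 S$)
$E{\left(A,g \right)} = 11$ ($E{\left(A,g \right)} = 9 - -2 = 9 + 2 = 11$)
$V{\left(7 \right)} E{\left(c{\left(6,-2 \right)},y{\left(6 \right)} \right)} = 1 \cdot 11 = 11$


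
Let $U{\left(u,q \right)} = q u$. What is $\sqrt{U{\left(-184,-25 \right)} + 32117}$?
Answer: $\sqrt{36717} \approx 191.62$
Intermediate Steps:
$\sqrt{U{\left(-184,-25 \right)} + 32117} = \sqrt{\left(-25\right) \left(-184\right) + 32117} = \sqrt{4600 + 32117} = \sqrt{36717}$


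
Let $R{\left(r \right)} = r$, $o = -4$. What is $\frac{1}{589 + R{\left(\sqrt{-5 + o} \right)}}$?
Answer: $\frac{589}{346930} - \frac{3 i}{346930} \approx 0.0016977 - 8.6473 \cdot 10^{-6} i$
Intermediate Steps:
$\frac{1}{589 + R{\left(\sqrt{-5 + o} \right)}} = \frac{1}{589 + \sqrt{-5 - 4}} = \frac{1}{589 + \sqrt{-9}} = \frac{1}{589 + 3 i} = \frac{589 - 3 i}{346930}$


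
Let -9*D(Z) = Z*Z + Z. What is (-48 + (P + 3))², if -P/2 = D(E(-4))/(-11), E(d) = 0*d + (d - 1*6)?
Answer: 265225/121 ≈ 2191.9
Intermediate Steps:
E(d) = -6 + d (E(d) = 0 + (d - 6) = 0 + (-6 + d) = -6 + d)
D(Z) = -Z/9 - Z²/9 (D(Z) = -(Z*Z + Z)/9 = -(Z² + Z)/9 = -(Z + Z²)/9 = -Z/9 - Z²/9)
P = -20/11 (P = -2*(-(-6 - 4)*(1 + (-6 - 4))/9)/(-11) = -2*(-⅑*(-10)*(1 - 10))*(-1)/11 = -2*(-⅑*(-10)*(-9))*(-1)/11 = -(-20)*(-1)/11 = -2*10/11 = -20/11 ≈ -1.8182)
(-48 + (P + 3))² = (-48 + (-20/11 + 3))² = (-48 + 13/11)² = (-515/11)² = 265225/121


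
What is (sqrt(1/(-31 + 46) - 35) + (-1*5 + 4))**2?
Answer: (15 - 2*I*sqrt(1965))**2/225 ≈ -33.933 - 11.821*I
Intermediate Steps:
(sqrt(1/(-31 + 46) - 35) + (-1*5 + 4))**2 = (sqrt(1/15 - 35) + (-5 + 4))**2 = (sqrt(1/15 - 35) - 1)**2 = (sqrt(-524/15) - 1)**2 = (2*I*sqrt(1965)/15 - 1)**2 = (-1 + 2*I*sqrt(1965)/15)**2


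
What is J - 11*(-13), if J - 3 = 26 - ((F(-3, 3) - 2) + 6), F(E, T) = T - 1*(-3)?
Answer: 162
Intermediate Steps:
F(E, T) = 3 + T (F(E, T) = T + 3 = 3 + T)
J = 19 (J = 3 + (26 - (((3 + 3) - 2) + 6)) = 3 + (26 - ((6 - 2) + 6)) = 3 + (26 - (4 + 6)) = 3 + (26 - 1*10) = 3 + (26 - 10) = 3 + 16 = 19)
J - 11*(-13) = 19 - 11*(-13) = 19 + 143 = 162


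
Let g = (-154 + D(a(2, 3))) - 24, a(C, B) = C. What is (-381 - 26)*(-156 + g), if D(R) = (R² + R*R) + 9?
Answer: 129019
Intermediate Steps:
D(R) = 9 + 2*R² (D(R) = (R² + R²) + 9 = 2*R² + 9 = 9 + 2*R²)
g = -161 (g = (-154 + (9 + 2*2²)) - 24 = (-154 + (9 + 2*4)) - 24 = (-154 + (9 + 8)) - 24 = (-154 + 17) - 24 = -137 - 24 = -161)
(-381 - 26)*(-156 + g) = (-381 - 26)*(-156 - 161) = -407*(-317) = 129019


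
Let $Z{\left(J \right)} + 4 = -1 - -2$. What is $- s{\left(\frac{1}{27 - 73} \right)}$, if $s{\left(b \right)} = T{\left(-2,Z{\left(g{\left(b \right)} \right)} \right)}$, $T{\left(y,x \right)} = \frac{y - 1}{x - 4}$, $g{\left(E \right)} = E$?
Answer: $- \frac{3}{7} \approx -0.42857$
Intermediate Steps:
$Z{\left(J \right)} = -3$ ($Z{\left(J \right)} = -4 - -1 = -4 + \left(-1 + 2\right) = -4 + 1 = -3$)
$T{\left(y,x \right)} = \frac{-1 + y}{-4 + x}$
$s{\left(b \right)} = \frac{3}{7}$ ($s{\left(b \right)} = \frac{-1 - 2}{-4 - 3} = \frac{1}{-7} \left(-3\right) = \left(- \frac{1}{7}\right) \left(-3\right) = \frac{3}{7}$)
$- s{\left(\frac{1}{27 - 73} \right)} = \left(-1\right) \frac{3}{7} = - \frac{3}{7}$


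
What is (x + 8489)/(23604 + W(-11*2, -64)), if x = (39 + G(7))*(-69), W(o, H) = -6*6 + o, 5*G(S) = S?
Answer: 28507/117730 ≈ 0.24214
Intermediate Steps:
G(S) = S/5
W(o, H) = -36 + o
x = -13938/5 (x = (39 + (1/5)*7)*(-69) = (39 + 7/5)*(-69) = (202/5)*(-69) = -13938/5 ≈ -2787.6)
(x + 8489)/(23604 + W(-11*2, -64)) = (-13938/5 + 8489)/(23604 + (-36 - 11*2)) = 28507/(5*(23604 + (-36 - 22))) = 28507/(5*(23604 - 58)) = (28507/5)/23546 = (28507/5)*(1/23546) = 28507/117730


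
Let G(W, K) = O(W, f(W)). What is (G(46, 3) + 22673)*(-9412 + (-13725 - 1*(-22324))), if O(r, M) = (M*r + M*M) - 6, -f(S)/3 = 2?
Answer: -18233151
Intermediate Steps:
f(S) = -6 (f(S) = -3*2 = -6)
O(r, M) = -6 + M² + M*r (O(r, M) = (M*r + M²) - 6 = (M² + M*r) - 6 = -6 + M² + M*r)
G(W, K) = 30 - 6*W (G(W, K) = -6 + (-6)² - 6*W = -6 + 36 - 6*W = 30 - 6*W)
(G(46, 3) + 22673)*(-9412 + (-13725 - 1*(-22324))) = ((30 - 6*46) + 22673)*(-9412 + (-13725 - 1*(-22324))) = ((30 - 276) + 22673)*(-9412 + (-13725 + 22324)) = (-246 + 22673)*(-9412 + 8599) = 22427*(-813) = -18233151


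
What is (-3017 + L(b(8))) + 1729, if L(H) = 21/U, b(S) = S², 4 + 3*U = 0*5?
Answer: -5215/4 ≈ -1303.8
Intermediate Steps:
U = -4/3 (U = -4/3 + (0*5)/3 = -4/3 + (⅓)*0 = -4/3 + 0 = -4/3 ≈ -1.3333)
L(H) = -63/4 (L(H) = 21/(-4/3) = 21*(-¾) = -63/4)
(-3017 + L(b(8))) + 1729 = (-3017 - 63/4) + 1729 = -12131/4 + 1729 = -5215/4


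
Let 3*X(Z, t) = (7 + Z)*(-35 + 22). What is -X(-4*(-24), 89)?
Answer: 1339/3 ≈ 446.33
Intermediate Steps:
X(Z, t) = -91/3 - 13*Z/3 (X(Z, t) = ((7 + Z)*(-35 + 22))/3 = ((7 + Z)*(-13))/3 = (-91 - 13*Z)/3 = -91/3 - 13*Z/3)
-X(-4*(-24), 89) = -(-91/3 - (-52)*(-24)/3) = -(-91/3 - 13/3*96) = -(-91/3 - 416) = -1*(-1339/3) = 1339/3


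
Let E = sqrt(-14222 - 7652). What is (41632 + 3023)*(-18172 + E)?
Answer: -811470660 + 44655*I*sqrt(21874) ≈ -8.1147e+8 + 6.6044e+6*I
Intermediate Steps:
E = I*sqrt(21874) (E = sqrt(-21874) = I*sqrt(21874) ≈ 147.9*I)
(41632 + 3023)*(-18172 + E) = (41632 + 3023)*(-18172 + I*sqrt(21874)) = 44655*(-18172 + I*sqrt(21874)) = -811470660 + 44655*I*sqrt(21874)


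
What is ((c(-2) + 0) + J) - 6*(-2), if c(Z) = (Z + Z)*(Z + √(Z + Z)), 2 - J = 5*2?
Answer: 12 - 8*I ≈ 12.0 - 8.0*I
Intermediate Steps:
J = -8 (J = 2 - 5*2 = 2 - 1*10 = 2 - 10 = -8)
c(Z) = 2*Z*(Z + √2*√Z) (c(Z) = (2*Z)*(Z + √(2*Z)) = (2*Z)*(Z + √2*√Z) = 2*Z*(Z + √2*√Z))
((c(-2) + 0) + J) - 6*(-2) = (((2*(-2)² + 2*√2*(-2)^(3/2)) + 0) - 8) - 6*(-2) = (((2*4 + 2*√2*(-2*I*√2)) + 0) - 8) + 12 = (((8 - 8*I) + 0) - 8) + 12 = ((8 - 8*I) - 8) + 12 = -8*I + 12 = 12 - 8*I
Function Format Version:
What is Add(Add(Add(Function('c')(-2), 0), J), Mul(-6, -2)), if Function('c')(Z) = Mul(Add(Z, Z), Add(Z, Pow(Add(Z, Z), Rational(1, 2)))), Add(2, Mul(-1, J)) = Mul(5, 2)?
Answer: Add(12, Mul(-8, I)) ≈ Add(12.000, Mul(-8.0000, I))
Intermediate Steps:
J = -8 (J = Add(2, Mul(-1, Mul(5, 2))) = Add(2, Mul(-1, 10)) = Add(2, -10) = -8)
Function('c')(Z) = Mul(2, Z, Add(Z, Mul(Pow(2, Rational(1, 2)), Pow(Z, Rational(1, 2))))) (Function('c')(Z) = Mul(Mul(2, Z), Add(Z, Pow(Mul(2, Z), Rational(1, 2)))) = Mul(Mul(2, Z), Add(Z, Mul(Pow(2, Rational(1, 2)), Pow(Z, Rational(1, 2))))) = Mul(2, Z, Add(Z, Mul(Pow(2, Rational(1, 2)), Pow(Z, Rational(1, 2))))))
Add(Add(Add(Function('c')(-2), 0), J), Mul(-6, -2)) = Add(Add(Add(Add(Mul(2, Pow(-2, 2)), Mul(2, Pow(2, Rational(1, 2)), Pow(-2, Rational(3, 2)))), 0), -8), Mul(-6, -2)) = Add(Add(Add(Add(Mul(2, 4), Mul(2, Pow(2, Rational(1, 2)), Mul(-2, I, Pow(2, Rational(1, 2))))), 0), -8), 12) = Add(Add(Add(Add(8, Mul(-8, I)), 0), -8), 12) = Add(Add(Add(8, Mul(-8, I)), -8), 12) = Add(Mul(-8, I), 12) = Add(12, Mul(-8, I))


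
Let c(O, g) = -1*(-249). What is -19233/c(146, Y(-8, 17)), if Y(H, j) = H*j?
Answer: -6411/83 ≈ -77.241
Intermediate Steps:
c(O, g) = 249
-19233/c(146, Y(-8, 17)) = -19233/249 = -19233*1/249 = -6411/83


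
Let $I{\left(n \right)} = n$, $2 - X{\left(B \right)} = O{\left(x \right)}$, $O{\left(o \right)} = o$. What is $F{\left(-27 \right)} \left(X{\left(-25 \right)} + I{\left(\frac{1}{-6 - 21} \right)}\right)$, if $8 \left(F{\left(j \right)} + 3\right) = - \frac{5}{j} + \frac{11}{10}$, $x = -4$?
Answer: $- \frac{987413}{58320} \approx -16.931$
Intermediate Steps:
$X{\left(B \right)} = 6$ ($X{\left(B \right)} = 2 - -4 = 2 + 4 = 6$)
$F{\left(j \right)} = - \frac{229}{80} - \frac{5}{8 j}$ ($F{\left(j \right)} = -3 + \frac{- \frac{5}{j} + \frac{11}{10}}{8} = -3 + \frac{\frac{11}{10} - \frac{5}{j}}{8} = -3 + \left(\frac{11}{80} - \frac{5}{8 j}\right) = - \frac{229}{80} - \frac{5}{8 j}$)
$F{\left(-27 \right)} \left(X{\left(-25 \right)} + I{\left(\frac{1}{-6 - 21} \right)}\right) = \frac{-50 - -6183}{80 \left(-27\right)} \left(6 + \frac{1}{-6 - 21}\right) = \frac{1}{80} \left(- \frac{1}{27}\right) \left(-50 + 6183\right) \left(6 + \frac{1}{-27}\right) = \frac{1}{80} \left(- \frac{1}{27}\right) 6133 \left(6 - \frac{1}{27}\right) = \left(- \frac{6133}{2160}\right) \frac{161}{27} = - \frac{987413}{58320}$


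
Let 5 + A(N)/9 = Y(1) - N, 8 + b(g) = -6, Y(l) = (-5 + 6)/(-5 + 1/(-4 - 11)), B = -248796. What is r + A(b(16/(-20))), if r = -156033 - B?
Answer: 7056009/76 ≈ 92842.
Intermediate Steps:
Y(l) = -15/76 (Y(l) = 1/(-5 + 1/(-15)) = 1/(-5 - 1/15) = 1/(-76/15) = 1*(-15/76) = -15/76)
b(g) = -14 (b(g) = -8 - 6 = -14)
A(N) = -3555/76 - 9*N (A(N) = -45 + 9*(-15/76 - N) = -45 + (-135/76 - 9*N) = -3555/76 - 9*N)
r = 92763 (r = -156033 - 1*(-248796) = -156033 + 248796 = 92763)
r + A(b(16/(-20))) = 92763 + (-3555/76 - 9*(-14)) = 92763 + (-3555/76 + 126) = 92763 + 6021/76 = 7056009/76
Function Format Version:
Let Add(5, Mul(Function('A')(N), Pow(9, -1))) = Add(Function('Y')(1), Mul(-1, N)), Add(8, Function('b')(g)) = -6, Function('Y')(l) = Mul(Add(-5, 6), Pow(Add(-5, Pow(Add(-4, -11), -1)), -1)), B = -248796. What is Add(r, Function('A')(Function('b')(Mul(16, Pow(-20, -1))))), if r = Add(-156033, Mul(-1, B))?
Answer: Rational(7056009, 76) ≈ 92842.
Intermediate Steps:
Function('Y')(l) = Rational(-15, 76) (Function('Y')(l) = Mul(1, Pow(Add(-5, Pow(-15, -1)), -1)) = Mul(1, Pow(Add(-5, Rational(-1, 15)), -1)) = Mul(1, Pow(Rational(-76, 15), -1)) = Mul(1, Rational(-15, 76)) = Rational(-15, 76))
Function('b')(g) = -14 (Function('b')(g) = Add(-8, -6) = -14)
Function('A')(N) = Add(Rational(-3555, 76), Mul(-9, N)) (Function('A')(N) = Add(-45, Mul(9, Add(Rational(-15, 76), Mul(-1, N)))) = Add(-45, Add(Rational(-135, 76), Mul(-9, N))) = Add(Rational(-3555, 76), Mul(-9, N)))
r = 92763 (r = Add(-156033, Mul(-1, -248796)) = Add(-156033, 248796) = 92763)
Add(r, Function('A')(Function('b')(Mul(16, Pow(-20, -1))))) = Add(92763, Add(Rational(-3555, 76), Mul(-9, -14))) = Add(92763, Add(Rational(-3555, 76), 126)) = Add(92763, Rational(6021, 76)) = Rational(7056009, 76)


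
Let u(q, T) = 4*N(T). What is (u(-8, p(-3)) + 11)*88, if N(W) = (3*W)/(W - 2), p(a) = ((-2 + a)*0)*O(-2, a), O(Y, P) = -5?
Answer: 968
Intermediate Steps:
p(a) = 0 (p(a) = ((-2 + a)*0)*(-5) = 0*(-5) = 0)
N(W) = 3*W/(-2 + W) (N(W) = (3*W)/(-2 + W) = 3*W/(-2 + W))
u(q, T) = 12*T/(-2 + T) (u(q, T) = 4*(3*T/(-2 + T)) = 12*T/(-2 + T))
(u(-8, p(-3)) + 11)*88 = (12*0/(-2 + 0) + 11)*88 = (12*0/(-2) + 11)*88 = (12*0*(-½) + 11)*88 = (0 + 11)*88 = 11*88 = 968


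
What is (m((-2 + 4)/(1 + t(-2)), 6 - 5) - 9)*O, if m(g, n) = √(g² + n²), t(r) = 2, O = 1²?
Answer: -9 + √13/3 ≈ -7.7981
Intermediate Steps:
O = 1
(m((-2 + 4)/(1 + t(-2)), 6 - 5) - 9)*O = (√(((-2 + 4)/(1 + 2))² + (6 - 5)²) - 9)*1 = (√((2/3)² + 1²) - 9)*1 = (√((2*(⅓))² + 1) - 9)*1 = (√((⅔)² + 1) - 9)*1 = (√(4/9 + 1) - 9)*1 = (√(13/9) - 9)*1 = (√13/3 - 9)*1 = (-9 + √13/3)*1 = -9 + √13/3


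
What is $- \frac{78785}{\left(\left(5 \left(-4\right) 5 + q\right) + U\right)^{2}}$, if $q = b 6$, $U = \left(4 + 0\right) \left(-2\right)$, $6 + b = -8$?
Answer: $- \frac{78785}{36864} \approx -2.1372$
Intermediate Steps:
$b = -14$ ($b = -6 - 8 = -14$)
$U = -8$ ($U = 4 \left(-2\right) = -8$)
$q = -84$ ($q = \left(-14\right) 6 = -84$)
$- \frac{78785}{\left(\left(5 \left(-4\right) 5 + q\right) + U\right)^{2}} = - \frac{78785}{\left(\left(5 \left(-4\right) 5 - 84\right) - 8\right)^{2}} = - \frac{78785}{\left(\left(\left(-20\right) 5 - 84\right) - 8\right)^{2}} = - \frac{78785}{\left(\left(-100 - 84\right) - 8\right)^{2}} = - \frac{78785}{\left(-184 - 8\right)^{2}} = - \frac{78785}{\left(-192\right)^{2}} = - \frac{78785}{36864}$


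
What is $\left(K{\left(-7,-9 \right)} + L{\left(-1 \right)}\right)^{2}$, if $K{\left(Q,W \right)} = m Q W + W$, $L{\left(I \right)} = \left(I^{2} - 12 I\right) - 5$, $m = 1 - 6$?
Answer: $99856$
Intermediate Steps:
$m = -5$ ($m = 1 - 6 = -5$)
$L{\left(I \right)} = -5 + I^{2} - 12 I$
$K{\left(Q,W \right)} = W - 5 Q W$ ($K{\left(Q,W \right)} = - 5 Q W + W = W - 5 Q W$)
$\left(K{\left(-7,-9 \right)} + L{\left(-1 \right)}\right)^{2} = \left(- 9 \left(1 - -35\right) - \left(-7 - 1\right)\right)^{2} = \left(- 9 \left(1 + 35\right) + \left(-5 + 1 + 12\right)\right)^{2} = \left(\left(-9\right) 36 + 8\right)^{2} = \left(-324 + 8\right)^{2} = \left(-316\right)^{2} = 99856$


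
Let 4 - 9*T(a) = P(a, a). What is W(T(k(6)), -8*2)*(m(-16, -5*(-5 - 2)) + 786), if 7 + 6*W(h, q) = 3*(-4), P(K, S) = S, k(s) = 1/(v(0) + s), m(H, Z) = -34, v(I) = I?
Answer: -7144/3 ≈ -2381.3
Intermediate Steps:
k(s) = 1/s (k(s) = 1/(0 + s) = 1/s)
T(a) = 4/9 - a/9
W(h, q) = -19/6 (W(h, q) = -7/6 + (3*(-4))/6 = -7/6 + (⅙)*(-12) = -7/6 - 2 = -19/6)
W(T(k(6)), -8*2)*(m(-16, -5*(-5 - 2)) + 786) = -19*(-34 + 786)/6 = -19/6*752 = -7144/3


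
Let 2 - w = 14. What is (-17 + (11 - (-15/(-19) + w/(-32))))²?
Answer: 1185921/23104 ≈ 51.330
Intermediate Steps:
w = -12 (w = 2 - 1*14 = 2 - 14 = -12)
(-17 + (11 - (-15/(-19) + w/(-32))))² = (-17 + (11 - (-15/(-19) - 12/(-32))))² = (-17 + (11 - (-15*(-1/19) - 12*(-1/32))))² = (-17 + (11 - (15/19 + 3/8)))² = (-17 + (11 - 1*177/152))² = (-17 + (11 - 177/152))² = (-17 + 1495/152)² = (-1089/152)² = 1185921/23104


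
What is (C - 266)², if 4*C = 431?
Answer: 400689/16 ≈ 25043.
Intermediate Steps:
C = 431/4 (C = (¼)*431 = 431/4 ≈ 107.75)
(C - 266)² = (431/4 - 266)² = (-633/4)² = 400689/16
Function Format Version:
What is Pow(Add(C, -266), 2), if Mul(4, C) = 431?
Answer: Rational(400689, 16) ≈ 25043.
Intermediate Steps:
C = Rational(431, 4) (C = Mul(Rational(1, 4), 431) = Rational(431, 4) ≈ 107.75)
Pow(Add(C, -266), 2) = Pow(Add(Rational(431, 4), -266), 2) = Pow(Rational(-633, 4), 2) = Rational(400689, 16)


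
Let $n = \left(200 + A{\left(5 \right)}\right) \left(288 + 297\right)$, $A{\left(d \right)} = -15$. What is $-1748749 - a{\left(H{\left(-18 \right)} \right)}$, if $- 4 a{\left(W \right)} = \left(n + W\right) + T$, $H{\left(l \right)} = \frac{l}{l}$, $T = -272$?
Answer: $- \frac{3443521}{2} \approx -1.7218 \cdot 10^{6}$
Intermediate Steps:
$H{\left(l \right)} = 1$
$n = 108225$ ($n = \left(200 - 15\right) \left(288 + 297\right) = 185 \cdot 585 = 108225$)
$a{\left(W \right)} = - \frac{107953}{4} - \frac{W}{4}$ ($a{\left(W \right)} = - \frac{\left(108225 + W\right) - 272}{4} = - \frac{107953 + W}{4} = - \frac{107953}{4} - \frac{W}{4}$)
$-1748749 - a{\left(H{\left(-18 \right)} \right)} = -1748749 - \left(- \frac{107953}{4} - \frac{1}{4}\right) = -1748749 - - \frac{53977}{2} = -1748749 + \frac{53977}{2} = - \frac{3443521}{2}$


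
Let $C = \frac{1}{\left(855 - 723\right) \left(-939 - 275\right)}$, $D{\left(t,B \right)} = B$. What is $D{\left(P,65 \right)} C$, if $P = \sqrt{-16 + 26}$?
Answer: $- \frac{65}{160248} \approx -0.00040562$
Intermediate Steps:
$P = \sqrt{10} \approx 3.1623$
$C = - \frac{1}{160248}$ ($C = \frac{1}{132 \left(-1214\right)} = \frac{1}{-160248} = - \frac{1}{160248} \approx -6.2403 \cdot 10^{-6}$)
$D{\left(P,65 \right)} C = 65 \left(- \frac{1}{160248}\right) = - \frac{65}{160248}$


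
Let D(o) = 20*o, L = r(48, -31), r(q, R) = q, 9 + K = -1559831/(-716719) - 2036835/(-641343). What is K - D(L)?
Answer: -147650981485825/153220904539 ≈ -963.65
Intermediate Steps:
K = -558913128385/153220904539 (K = -9 + (-1559831/(-716719) - 2036835/(-641343)) = -9 + (-1559831*(-1/716719) - 2036835*(-1/641343)) = -9 + (1559831/716719 + 678945/213781) = -9 + 820075012466/153220904539 = -558913128385/153220904539 ≈ -3.6478)
L = 48
K - D(L) = -558913128385/153220904539 - 20*48 = -558913128385/153220904539 - 1*960 = -558913128385/153220904539 - 960 = -147650981485825/153220904539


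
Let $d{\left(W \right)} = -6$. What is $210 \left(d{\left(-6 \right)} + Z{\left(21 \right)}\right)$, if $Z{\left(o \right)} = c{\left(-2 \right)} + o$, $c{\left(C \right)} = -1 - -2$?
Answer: $3360$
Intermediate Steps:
$c{\left(C \right)} = 1$ ($c{\left(C \right)} = -1 + 2 = 1$)
$Z{\left(o \right)} = 1 + o$
$210 \left(d{\left(-6 \right)} + Z{\left(21 \right)}\right) = 210 \left(-6 + \left(1 + 21\right)\right) = 210 \left(-6 + 22\right) = 210 \cdot 16 = 3360$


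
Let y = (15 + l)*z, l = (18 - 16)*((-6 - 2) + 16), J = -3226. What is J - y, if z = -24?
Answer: -2482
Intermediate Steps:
l = 16 (l = 2*(-8 + 16) = 2*8 = 16)
y = -744 (y = (15 + 16)*(-24) = 31*(-24) = -744)
J - y = -3226 - 1*(-744) = -3226 + 744 = -2482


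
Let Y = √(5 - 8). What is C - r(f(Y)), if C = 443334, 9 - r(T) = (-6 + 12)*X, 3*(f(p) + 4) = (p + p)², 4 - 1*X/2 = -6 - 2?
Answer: 443469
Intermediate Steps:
X = 24 (X = 8 - 2*(-6 - 2) = 8 - 2*(-8) = 8 + 16 = 24)
Y = I*√3 (Y = √(-3) = I*√3 ≈ 1.732*I)
f(p) = -4 + 4*p²/3 (f(p) = -4 + (p + p)²/3 = -4 + (2*p)²/3 = -4 + (4*p²)/3 = -4 + 4*p²/3)
r(T) = -135 (r(T) = 9 - (-6 + 12)*24 = 9 - 6*24 = 9 - 1*144 = 9 - 144 = -135)
C - r(f(Y)) = 443334 - 1*(-135) = 443334 + 135 = 443469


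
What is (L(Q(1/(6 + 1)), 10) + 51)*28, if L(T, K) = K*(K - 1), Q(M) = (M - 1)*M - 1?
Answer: 3948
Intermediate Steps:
Q(M) = -1 + M*(-1 + M) (Q(M) = (-1 + M)*M - 1 = M*(-1 + M) - 1 = -1 + M*(-1 + M))
L(T, K) = K*(-1 + K)
(L(Q(1/(6 + 1)), 10) + 51)*28 = (10*(-1 + 10) + 51)*28 = (10*9 + 51)*28 = (90 + 51)*28 = 141*28 = 3948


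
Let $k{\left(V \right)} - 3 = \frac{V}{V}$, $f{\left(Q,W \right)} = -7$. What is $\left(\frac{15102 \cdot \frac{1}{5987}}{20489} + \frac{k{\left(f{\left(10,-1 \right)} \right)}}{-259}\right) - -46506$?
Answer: $\frac{211076842461224}{4538702791} \approx 46506.0$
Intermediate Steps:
$k{\left(V \right)} = 4$ ($k{\left(V \right)} = 3 + \frac{V}{V} = 3 + 1 = 4$)
$\left(\frac{15102 \cdot \frac{1}{5987}}{20489} + \frac{k{\left(f{\left(10,-1 \right)} \right)}}{-259}\right) - -46506 = \left(\frac{15102 \cdot \frac{1}{5987}}{20489} + \frac{4}{-259}\right) - -46506 = \left(15102 \cdot \frac{1}{5987} \cdot \frac{1}{20489} + 4 \left(- \frac{1}{259}\right)\right) + 46506 = \left(\frac{15102}{5987} \cdot \frac{1}{20489} - \frac{4}{259}\right) + 46506 = \left(\frac{15102}{122667643} - \frac{4}{259}\right) + 46506 = - \frac{69537022}{4538702791} + 46506 = \frac{211076842461224}{4538702791}$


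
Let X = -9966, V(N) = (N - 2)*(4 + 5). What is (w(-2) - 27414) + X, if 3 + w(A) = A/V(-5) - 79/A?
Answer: -4705277/126 ≈ -37343.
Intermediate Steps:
V(N) = -18 + 9*N (V(N) = (-2 + N)*9 = -18 + 9*N)
w(A) = -3 - 79/A - A/63 (w(A) = -3 + (A/(-18 + 9*(-5)) - 79/A) = -3 + (A/(-18 - 45) - 79/A) = -3 + (A/(-63) - 79/A) = -3 + (A*(-1/63) - 79/A) = -3 + (-A/63 - 79/A) = -3 + (-79/A - A/63) = -3 - 79/A - A/63)
(w(-2) - 27414) + X = ((-3 - 79/(-2) - 1/63*(-2)) - 27414) - 9966 = ((-3 - 79*(-1/2) + 2/63) - 27414) - 9966 = ((-3 + 79/2 + 2/63) - 27414) - 9966 = (4603/126 - 27414) - 9966 = -3449561/126 - 9966 = -4705277/126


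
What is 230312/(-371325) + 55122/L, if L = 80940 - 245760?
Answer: -1947606683/2040059550 ≈ -0.95468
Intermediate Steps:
L = -164820
230312/(-371325) + 55122/L = 230312/(-371325) + 55122/(-164820) = 230312*(-1/371325) + 55122*(-1/164820) = -230312/371325 - 9187/27470 = -1947606683/2040059550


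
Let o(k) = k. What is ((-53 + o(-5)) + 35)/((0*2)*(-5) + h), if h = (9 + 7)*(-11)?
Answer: 23/176 ≈ 0.13068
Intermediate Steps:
h = -176 (h = 16*(-11) = -176)
((-53 + o(-5)) + 35)/((0*2)*(-5) + h) = ((-53 - 5) + 35)/((0*2)*(-5) - 176) = (-58 + 35)/(0*(-5) - 176) = -23/(0 - 176) = -23/(-176) = -23*(-1/176) = 23/176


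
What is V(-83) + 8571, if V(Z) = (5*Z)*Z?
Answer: 43016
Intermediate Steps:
V(Z) = 5*Z²
V(-83) + 8571 = 5*(-83)² + 8571 = 5*6889 + 8571 = 34445 + 8571 = 43016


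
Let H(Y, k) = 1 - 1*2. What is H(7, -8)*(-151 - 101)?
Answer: 252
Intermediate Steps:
H(Y, k) = -1 (H(Y, k) = 1 - 2 = -1)
H(7, -8)*(-151 - 101) = -(-151 - 101) = -1*(-252) = 252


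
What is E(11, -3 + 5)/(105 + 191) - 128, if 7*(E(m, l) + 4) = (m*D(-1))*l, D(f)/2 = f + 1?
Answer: -9473/74 ≈ -128.01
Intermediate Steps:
D(f) = 2 + 2*f (D(f) = 2*(f + 1) = 2*(1 + f) = 2 + 2*f)
E(m, l) = -4 (E(m, l) = -4 + ((m*(2 + 2*(-1)))*l)/7 = -4 + ((m*(2 - 2))*l)/7 = -4 + ((m*0)*l)/7 = -4 + (0*l)/7 = -4 + (1/7)*0 = -4 + 0 = -4)
E(11, -3 + 5)/(105 + 191) - 128 = -4/(105 + 191) - 128 = -4/296 - 128 = -4*1/296 - 128 = -1/74 - 128 = -9473/74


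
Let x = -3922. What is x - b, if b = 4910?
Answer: -8832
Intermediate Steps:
x - b = -3922 - 1*4910 = -3922 - 4910 = -8832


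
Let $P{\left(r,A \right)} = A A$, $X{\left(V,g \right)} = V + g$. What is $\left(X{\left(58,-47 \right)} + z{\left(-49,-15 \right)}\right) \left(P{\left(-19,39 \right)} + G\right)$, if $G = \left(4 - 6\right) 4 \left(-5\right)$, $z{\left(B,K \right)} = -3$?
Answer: $12488$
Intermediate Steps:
$P{\left(r,A \right)} = A^{2}$
$G = 40$ ($G = \left(-2\right) \left(-20\right) = 40$)
$\left(X{\left(58,-47 \right)} + z{\left(-49,-15 \right)}\right) \left(P{\left(-19,39 \right)} + G\right) = \left(\left(58 - 47\right) - 3\right) \left(39^{2} + 40\right) = \left(11 - 3\right) \left(1521 + 40\right) = 8 \cdot 1561 = 12488$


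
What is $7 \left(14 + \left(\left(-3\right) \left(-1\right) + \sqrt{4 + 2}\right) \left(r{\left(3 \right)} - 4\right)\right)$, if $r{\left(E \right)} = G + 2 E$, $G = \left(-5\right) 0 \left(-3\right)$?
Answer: $140 + 14 \sqrt{6} \approx 174.29$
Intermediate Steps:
$G = 0$ ($G = 0 \left(-3\right) = 0$)
$r{\left(E \right)} = 2 E$ ($r{\left(E \right)} = 0 + 2 E = 2 E$)
$7 \left(14 + \left(\left(-3\right) \left(-1\right) + \sqrt{4 + 2}\right) \left(r{\left(3 \right)} - 4\right)\right) = 7 \left(14 + \left(\left(-3\right) \left(-1\right) + \sqrt{4 + 2}\right) \left(2 \cdot 3 - 4\right)\right) = 7 \left(14 + \left(3 + \sqrt{6}\right) \left(6 - 4\right)\right) = 7 \left(14 + \left(3 + \sqrt{6}\right) 2\right) = 7 \left(14 + \left(6 + 2 \sqrt{6}\right)\right) = 7 \left(20 + 2 \sqrt{6}\right) = 140 + 14 \sqrt{6}$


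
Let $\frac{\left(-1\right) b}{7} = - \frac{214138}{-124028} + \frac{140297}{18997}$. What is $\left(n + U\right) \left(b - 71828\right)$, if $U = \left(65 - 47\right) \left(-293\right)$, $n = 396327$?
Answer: $- \frac{33119947505555811693}{1178079958} \approx -2.8114 \cdot 10^{10}$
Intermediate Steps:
$b = - \frac{75140575657}{1178079958}$ ($b = - 7 \left(- \frac{214138}{-124028} + \frac{140297}{18997}\right) = - 7 \left(\left(-214138\right) \left(- \frac{1}{124028}\right) + 140297 \cdot \frac{1}{18997}\right) = - 7 \left(\frac{107069}{62014} + \frac{140297}{18997}\right) = \left(-7\right) \frac{10734367951}{1178079958} = - \frac{75140575657}{1178079958} \approx -63.782$)
$U = -5274$ ($U = 18 \left(-293\right) = -5274$)
$\left(n + U\right) \left(b - 71828\right) = \left(396327 - 5274\right) \left(- \frac{75140575657}{1178079958} - 71828\right) = 391053 \left(- \frac{84694267798881}{1178079958}\right) = - \frac{33119947505555811693}{1178079958}$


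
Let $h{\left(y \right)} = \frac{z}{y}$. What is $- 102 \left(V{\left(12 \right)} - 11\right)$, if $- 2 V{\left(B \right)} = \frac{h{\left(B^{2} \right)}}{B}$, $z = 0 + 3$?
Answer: $\frac{215441}{192} \approx 1122.1$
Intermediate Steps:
$z = 3$
$h{\left(y \right)} = \frac{3}{y}$
$V{\left(B \right)} = - \frac{3}{2 B^{3}}$ ($V{\left(B \right)} = - \frac{\frac{3}{B^{2}} \frac{1}{B}}{2} = - \frac{3 \frac{1}{B^{3}}}{2} = - \frac{3}{2 B^{3}}$)
$- 102 \left(V{\left(12 \right)} - 11\right) = - 102 \left(- \frac{3}{2 \cdot 1728} - 11\right) = - 102 \left(\left(- \frac{3}{2}\right) \frac{1}{1728} - 11\right) = - 102 \left(- \frac{1}{1152} - 11\right) = \left(-102\right) \left(- \frac{12673}{1152}\right) = \frac{215441}{192}$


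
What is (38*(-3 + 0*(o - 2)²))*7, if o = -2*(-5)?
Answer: -798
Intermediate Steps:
o = 10
(38*(-3 + 0*(o - 2)²))*7 = (38*(-3 + 0*(10 - 2)²))*7 = (38*(-3 + 0*8²))*7 = (38*(-3 + 0*64))*7 = (38*(-3 + 0))*7 = (38*(-3))*7 = -114*7 = -798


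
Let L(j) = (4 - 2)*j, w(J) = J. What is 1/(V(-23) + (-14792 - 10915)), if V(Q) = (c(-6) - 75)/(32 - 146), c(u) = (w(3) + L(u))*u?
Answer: -38/976859 ≈ -3.8900e-5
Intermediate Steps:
L(j) = 2*j
c(u) = u*(3 + 2*u) (c(u) = (3 + 2*u)*u = u*(3 + 2*u))
V(Q) = 7/38 (V(Q) = (-6*(3 + 2*(-6)) - 75)/(32 - 146) = (-6*(3 - 12) - 75)/(-114) = (-6*(-9) - 75)*(-1/114) = (54 - 75)*(-1/114) = -21*(-1/114) = 7/38)
1/(V(-23) + (-14792 - 10915)) = 1/(7/38 + (-14792 - 10915)) = 1/(7/38 - 25707) = 1/(-976859/38) = -38/976859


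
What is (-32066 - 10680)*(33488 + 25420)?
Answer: -2518081368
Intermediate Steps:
(-32066 - 10680)*(33488 + 25420) = -42746*58908 = -2518081368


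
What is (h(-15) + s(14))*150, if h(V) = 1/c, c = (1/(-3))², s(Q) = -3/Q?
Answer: 9225/7 ≈ 1317.9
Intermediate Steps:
c = ⅑ (c = (1*(-⅓))² = (-⅓)² = ⅑ ≈ 0.11111)
h(V) = 9 (h(V) = 1/(⅑) = 9)
(h(-15) + s(14))*150 = (9 - 3/14)*150 = (123/14)*150 = 9225/7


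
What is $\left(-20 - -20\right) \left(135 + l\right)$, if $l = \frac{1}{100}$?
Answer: $0$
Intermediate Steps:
$l = \frac{1}{100} \approx 0.01$
$\left(-20 - -20\right) \left(135 + l\right) = \left(-20 - -20\right) \left(135 + \frac{1}{100}\right) = \left(-20 + 20\right) \frac{13501}{100} = 0 \cdot \frac{13501}{100} = 0$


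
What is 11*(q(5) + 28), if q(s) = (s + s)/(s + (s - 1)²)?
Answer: 6578/21 ≈ 313.24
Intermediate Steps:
q(s) = 2*s/(s + (-1 + s)²) (q(s) = (2*s)/(s + (-1 + s)²) = 2*s/(s + (-1 + s)²))
11*(q(5) + 28) = 11*(2*5/(5 + (-1 + 5)²) + 28) = 11*(2*5/(5 + 4²) + 28) = 11*(2*5/(5 + 16) + 28) = 11*(2*5/21 + 28) = 11*(2*5*(1/21) + 28) = 11*(10/21 + 28) = 11*(598/21) = 6578/21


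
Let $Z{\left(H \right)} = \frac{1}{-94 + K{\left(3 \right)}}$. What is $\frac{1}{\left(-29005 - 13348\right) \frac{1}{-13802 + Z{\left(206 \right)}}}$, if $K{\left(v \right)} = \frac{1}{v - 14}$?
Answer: $\frac{14285081}{43835355} \approx 0.32588$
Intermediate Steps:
$K{\left(v \right)} = \frac{1}{-14 + v}$
$Z{\left(H \right)} = - \frac{11}{1035}$ ($Z{\left(H \right)} = \frac{1}{-94 + \frac{1}{-14 + 3}} = \frac{1}{-94 + \frac{1}{-11}} = \frac{1}{-94 - \frac{1}{11}} = \frac{1}{- \frac{1035}{11}} = - \frac{11}{1035}$)
$\frac{1}{\left(-29005 - 13348\right) \frac{1}{-13802 + Z{\left(206 \right)}}} = \frac{1}{\left(-29005 - 13348\right) \frac{1}{-13802 - \frac{11}{1035}}} = \frac{1}{\left(-42353\right) \frac{1}{- \frac{14285081}{1035}}} = \frac{1}{\left(-42353\right) \left(- \frac{1035}{14285081}\right)} = \frac{1}{\frac{43835355}{14285081}} = \frac{14285081}{43835355}$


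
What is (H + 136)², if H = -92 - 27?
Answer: 289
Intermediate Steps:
H = -119
(H + 136)² = (-119 + 136)² = 17² = 289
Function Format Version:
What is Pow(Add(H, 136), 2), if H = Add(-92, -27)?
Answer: 289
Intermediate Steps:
H = -119
Pow(Add(H, 136), 2) = Pow(Add(-119, 136), 2) = Pow(17, 2) = 289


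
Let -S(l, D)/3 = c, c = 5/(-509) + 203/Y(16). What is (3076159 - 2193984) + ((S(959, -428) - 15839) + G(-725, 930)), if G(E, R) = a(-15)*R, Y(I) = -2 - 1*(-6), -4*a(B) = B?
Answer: 1770650725/2036 ≈ 8.6967e+5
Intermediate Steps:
a(B) = -B/4
Y(I) = 4 (Y(I) = -2 + 6 = 4)
c = 103307/2036 (c = 5/(-509) + 203/4 = 5*(-1/509) + 203*(1/4) = -5/509 + 203/4 = 103307/2036 ≈ 50.740)
G(E, R) = 15*R/4 (G(E, R) = (-1/4*(-15))*R = 15*R/4)
S(l, D) = -309921/2036 (S(l, D) = -3*103307/2036 = -309921/2036)
(3076159 - 2193984) + ((S(959, -428) - 15839) + G(-725, 930)) = (3076159 - 2193984) + ((-309921/2036 - 15839) + (15/4)*930) = 882175 + (-32558125/2036 + 6975/2) = 882175 - 25457575/2036 = 1770650725/2036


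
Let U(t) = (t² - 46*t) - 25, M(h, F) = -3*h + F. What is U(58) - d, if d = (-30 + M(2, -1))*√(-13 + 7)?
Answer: 671 + 37*I*√6 ≈ 671.0 + 90.631*I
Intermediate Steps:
M(h, F) = F - 3*h
U(t) = -25 + t² - 46*t
d = -37*I*√6 (d = (-30 + (-1 - 3*2))*√(-13 + 7) = (-30 + (-1 - 6))*√(-6) = (-30 - 7)*(I*√6) = -37*I*√6 ≈ -90.631*I)
U(58) - d = (-25 + 58² - 46*58) - (-37)*I*√6 = (-25 + 3364 - 2668) + 37*I*√6 = 671 + 37*I*√6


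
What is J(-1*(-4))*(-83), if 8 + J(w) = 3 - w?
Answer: 747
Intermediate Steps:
J(w) = -5 - w (J(w) = -8 + (3 - w) = -5 - w)
J(-1*(-4))*(-83) = (-5 - (-1)*(-4))*(-83) = (-5 - 1*4)*(-83) = (-5 - 4)*(-83) = -9*(-83) = 747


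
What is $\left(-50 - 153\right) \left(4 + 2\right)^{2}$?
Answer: $-7308$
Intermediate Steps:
$\left(-50 - 153\right) \left(4 + 2\right)^{2} = - 203 \cdot 6^{2} = \left(-203\right) 36 = -7308$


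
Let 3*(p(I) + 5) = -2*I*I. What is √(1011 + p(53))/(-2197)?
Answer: -10*I*√78/6591 ≈ -0.0134*I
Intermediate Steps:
p(I) = -5 - 2*I²/3 (p(I) = -5 + (-2*I*I)/3 = -5 + (-2*I²)/3 = -5 - 2*I²/3)
√(1011 + p(53))/(-2197) = √(1011 + (-5 - ⅔*53²))/(-2197) = √(1011 + (-5 - ⅔*2809))*(-1/2197) = √(1011 + (-5 - 5618/3))*(-1/2197) = √(1011 - 5633/3)*(-1/2197) = √(-2600/3)*(-1/2197) = (10*I*√78/3)*(-1/2197) = -10*I*√78/6591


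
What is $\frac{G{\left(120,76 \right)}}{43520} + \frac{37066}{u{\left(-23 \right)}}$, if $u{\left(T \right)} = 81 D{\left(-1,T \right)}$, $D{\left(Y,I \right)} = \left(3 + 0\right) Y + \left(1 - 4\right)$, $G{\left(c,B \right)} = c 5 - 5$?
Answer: $- \frac{9487195}{124416} \approx -76.254$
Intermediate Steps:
$G{\left(c,B \right)} = -5 + 5 c$ ($G{\left(c,B \right)} = 5 c - 5 = -5 + 5 c$)
$D{\left(Y,I \right)} = -3 + 3 Y$ ($D{\left(Y,I \right)} = 3 Y - 3 = -3 + 3 Y$)
$u{\left(T \right)} = -486$ ($u{\left(T \right)} = 81 \left(-3 + 3 \left(-1\right)\right) = 81 \left(-3 - 3\right) = 81 \left(-6\right) = -486$)
$\frac{G{\left(120,76 \right)}}{43520} + \frac{37066}{u{\left(-23 \right)}} = \frac{-5 + 5 \cdot 120}{43520} + \frac{37066}{-486} = \left(-5 + 600\right) \frac{1}{43520} + 37066 \left(- \frac{1}{486}\right) = 595 \cdot \frac{1}{43520} - \frac{18533}{243} = \frac{7}{512} - \frac{18533}{243} = - \frac{9487195}{124416}$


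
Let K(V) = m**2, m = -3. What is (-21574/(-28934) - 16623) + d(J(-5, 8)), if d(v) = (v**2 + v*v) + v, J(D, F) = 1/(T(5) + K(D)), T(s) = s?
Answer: -512311986/30821 ≈ -16622.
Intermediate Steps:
K(V) = 9 (K(V) = (-3)**2 = 9)
J(D, F) = 1/14 (J(D, F) = 1/(5 + 9) = 1/14)
d(v) = v + 2*v**2 (d(v) = (v**2 + v**2) + v = 2*v**2 + v = v + 2*v**2)
(-21574/(-28934) - 16623) + d(J(-5, 8)) = (-21574/(-28934) - 16623) + (1 + 2*(1/14))/14 = (-21574*(-1/28934) - 16623) + (1 + 1/7)/14 = (469/629 - 16623) + (1/14)*(8/7) = -10455398/629 + 4/49 = -512311986/30821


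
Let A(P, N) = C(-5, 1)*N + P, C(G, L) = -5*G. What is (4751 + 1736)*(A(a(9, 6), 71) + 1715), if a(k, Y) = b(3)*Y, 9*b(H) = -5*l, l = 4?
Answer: 67659410/3 ≈ 2.2553e+7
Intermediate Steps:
b(H) = -20/9 (b(H) = (-5*4)/9 = (⅑)*(-20) = -20/9)
a(k, Y) = -20*Y/9
A(P, N) = P + 25*N (A(P, N) = (-5*(-5))*N + P = 25*N + P = P + 25*N)
(4751 + 1736)*(A(a(9, 6), 71) + 1715) = (4751 + 1736)*((-20/9*6 + 25*71) + 1715) = 6487*((-40/3 + 1775) + 1715) = 6487*(5285/3 + 1715) = 6487*(10430/3) = 67659410/3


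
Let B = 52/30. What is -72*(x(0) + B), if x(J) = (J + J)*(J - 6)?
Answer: -624/5 ≈ -124.80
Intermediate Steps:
x(J) = 2*J*(-6 + J) (x(J) = (2*J)*(-6 + J) = 2*J*(-6 + J))
B = 26/15 (B = 52*(1/30) = 26/15 ≈ 1.7333)
-72*(x(0) + B) = -72*(2*0*(-6 + 0) + 26/15) = -72*(2*0*(-6) + 26/15) = -72*(0 + 26/15) = -72*26/15 = -624/5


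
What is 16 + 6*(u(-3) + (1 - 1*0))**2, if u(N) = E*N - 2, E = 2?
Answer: 310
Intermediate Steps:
u(N) = -2 + 2*N (u(N) = 2*N - 2 = -2 + 2*N)
16 + 6*(u(-3) + (1 - 1*0))**2 = 16 + 6*((-2 + 2*(-3)) + (1 - 1*0))**2 = 16 + 6*((-2 - 6) + (1 + 0))**2 = 16 + 6*(-8 + 1)**2 = 16 + 6*(-7)**2 = 16 + 6*49 = 16 + 294 = 310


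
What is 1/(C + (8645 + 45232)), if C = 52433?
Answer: 1/106310 ≈ 9.4064e-6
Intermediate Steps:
1/(C + (8645 + 45232)) = 1/(52433 + (8645 + 45232)) = 1/(52433 + 53877) = 1/106310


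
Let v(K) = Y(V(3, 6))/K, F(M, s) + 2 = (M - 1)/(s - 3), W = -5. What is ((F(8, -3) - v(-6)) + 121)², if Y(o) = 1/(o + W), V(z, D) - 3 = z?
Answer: 13924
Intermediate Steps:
V(z, D) = 3 + z
F(M, s) = -2 + (-1 + M)/(-3 + s) (F(M, s) = -2 + (M - 1)/(s - 3) = -2 + (-1 + M)/(-3 + s))
Y(o) = 1/(-5 + o) (Y(o) = 1/(o - 5) = 1/(-5 + o))
v(K) = 1/K (v(K) = 1/((-5 + (3 + 3))*K) = 1/((-5 + 6)*K) = 1/(1*K) = 1/K)
((F(8, -3) - v(-6)) + 121)² = (((5 + 8 - 2*(-3))/(-3 - 3) - 1/(-6)) + 121)² = (((5 + 8 + 6)/(-6) - 1*(-⅙)) + 121)² = ((-⅙*19 + ⅙) + 121)² = ((-19/6 + ⅙) + 121)² = (-3 + 121)² = 118² = 13924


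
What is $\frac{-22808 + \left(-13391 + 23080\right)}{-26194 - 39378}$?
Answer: $\frac{13119}{65572} \approx 0.20007$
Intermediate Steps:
$\frac{-22808 + \left(-13391 + 23080\right)}{-26194 - 39378} = \frac{-22808 + 9689}{-65572} = \left(-13119\right) \left(- \frac{1}{65572}\right) = \frac{13119}{65572}$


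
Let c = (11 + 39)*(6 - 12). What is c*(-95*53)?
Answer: 1510500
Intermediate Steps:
c = -300 (c = 50*(-6) = -300)
c*(-95*53) = -(-28500)*53 = -300*(-5035) = 1510500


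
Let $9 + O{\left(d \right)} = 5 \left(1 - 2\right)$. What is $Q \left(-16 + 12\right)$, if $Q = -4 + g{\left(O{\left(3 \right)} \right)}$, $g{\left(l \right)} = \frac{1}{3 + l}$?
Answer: $\frac{180}{11} \approx 16.364$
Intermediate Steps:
$O{\left(d \right)} = -14$ ($O{\left(d \right)} = -9 + 5 \left(1 - 2\right) = -9 + 5 \left(-1\right) = -9 - 5 = -14$)
$Q = - \frac{45}{11}$ ($Q = -4 + \frac{1}{3 - 14} = -4 + \frac{1}{-11} = -4 - \frac{1}{11} = - \frac{45}{11} \approx -4.0909$)
$Q \left(-16 + 12\right) = - \frac{45 \left(-16 + 12\right)}{11} = \left(- \frac{45}{11}\right) \left(-4\right) = \frac{180}{11}$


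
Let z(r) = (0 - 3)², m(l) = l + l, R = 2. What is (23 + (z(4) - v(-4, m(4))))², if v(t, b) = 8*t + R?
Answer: 3844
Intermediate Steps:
m(l) = 2*l
v(t, b) = 2 + 8*t (v(t, b) = 8*t + 2 = 2 + 8*t)
z(r) = 9 (z(r) = (-3)² = 9)
(23 + (z(4) - v(-4, m(4))))² = (23 + (9 - (2 + 8*(-4))))² = (23 + (9 - (2 - 32)))² = (23 + (9 - 1*(-30)))² = (23 + (9 + 30))² = (23 + 39)² = 62² = 3844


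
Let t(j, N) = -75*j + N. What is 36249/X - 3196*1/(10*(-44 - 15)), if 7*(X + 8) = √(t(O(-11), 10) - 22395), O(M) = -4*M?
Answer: (-74764697*I + 1598*√25685)/(295*(√25685 + 56*I)) ≈ -487.61 - 1411.0*I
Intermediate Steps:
t(j, N) = N - 75*j
X = -8 + I*√25685/7 (X = -8 + √((10 - (-300)*(-11)) - 22395)/7 = -8 + √((10 - 75*44) - 22395)/7 = -8 + √((10 - 3300) - 22395)/7 = -8 + √(-3290 - 22395)/7 = -8 + √(-25685)/7 = -8 + (I*√25685)/7 = -8 + I*√25685/7 ≈ -8.0 + 22.895*I)
36249/X - 3196*1/(10*(-44 - 15)) = 36249/(-8 + I*√25685/7) - 3196*1/(10*(-44 - 15)) = 36249/(-8 + I*√25685/7) - 3196/(10*(-59)) = 36249/(-8 + I*√25685/7) - 3196/(-590) = 36249/(-8 + I*√25685/7) - 3196*(-1/590) = 36249/(-8 + I*√25685/7) + 1598/295 = 1598/295 + 36249/(-8 + I*√25685/7)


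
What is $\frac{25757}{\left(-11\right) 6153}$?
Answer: $- \frac{25757}{67683} \approx -0.38055$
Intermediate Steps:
$\frac{25757}{\left(-11\right) 6153} = \frac{25757}{-67683} = 25757 \left(- \frac{1}{67683}\right) = - \frac{25757}{67683}$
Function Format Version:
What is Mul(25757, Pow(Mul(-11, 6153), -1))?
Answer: Rational(-25757, 67683) ≈ -0.38055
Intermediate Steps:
Mul(25757, Pow(Mul(-11, 6153), -1)) = Mul(25757, Pow(-67683, -1)) = Mul(25757, Rational(-1, 67683)) = Rational(-25757, 67683)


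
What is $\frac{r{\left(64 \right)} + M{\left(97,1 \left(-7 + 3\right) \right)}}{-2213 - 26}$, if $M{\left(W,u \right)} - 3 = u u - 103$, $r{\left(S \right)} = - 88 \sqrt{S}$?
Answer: $\frac{788}{2239} \approx 0.35194$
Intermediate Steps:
$M{\left(W,u \right)} = -100 + u^{2}$ ($M{\left(W,u \right)} = 3 + \left(u u - 103\right) = 3 + \left(u^{2} - 103\right) = 3 + \left(-103 + u^{2}\right) = -100 + u^{2}$)
$\frac{r{\left(64 \right)} + M{\left(97,1 \left(-7 + 3\right) \right)}}{-2213 - 26} = \frac{- 88 \sqrt{64} - \left(100 - \left(1 \left(-7 + 3\right)\right)^{2}\right)}{-2213 - 26} = \frac{\left(-88\right) 8 - \left(100 - \left(1 \left(-4\right)\right)^{2}\right)}{-2239} = \left(-704 - \left(100 - \left(-4\right)^{2}\right)\right) \left(- \frac{1}{2239}\right) = \left(-704 + \left(-100 + 16\right)\right) \left(- \frac{1}{2239}\right) = \left(-704 - 84\right) \left(- \frac{1}{2239}\right) = \left(-788\right) \left(- \frac{1}{2239}\right) = \frac{788}{2239}$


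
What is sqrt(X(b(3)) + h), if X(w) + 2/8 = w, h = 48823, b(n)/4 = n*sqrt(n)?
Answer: sqrt(195291 + 48*sqrt(3))/2 ≈ 221.01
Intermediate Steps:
b(n) = 4*n**(3/2) (b(n) = 4*(n*sqrt(n)) = 4*n**(3/2))
X(w) = -1/4 + w
sqrt(X(b(3)) + h) = sqrt((-1/4 + 4*3**(3/2)) + 48823) = sqrt((-1/4 + 4*(3*sqrt(3))) + 48823) = sqrt((-1/4 + 12*sqrt(3)) + 48823) = sqrt(195291/4 + 12*sqrt(3))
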